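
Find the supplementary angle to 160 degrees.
Supplementary angles sum to 180 degrees.
Other angle = 180 - 160
Other angle = 20 degrees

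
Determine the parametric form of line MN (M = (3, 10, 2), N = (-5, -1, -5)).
Direction vector d = N - M = (-8, -11, -7)
x = 3 - 8t, y = 10 - 11t, z = 2 - 7t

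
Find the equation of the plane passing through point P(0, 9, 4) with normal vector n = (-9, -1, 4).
d = n·P = (-9)(0) + (-1)(9) + (4)(4) = 7
Plane: -9x - y + 4z = 7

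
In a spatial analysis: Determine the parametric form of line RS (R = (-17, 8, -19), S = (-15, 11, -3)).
Direction vector d = S - R = (2, 3, 16)
x = -17 + 2t, y = 8 + 3t, z = -19 + 16t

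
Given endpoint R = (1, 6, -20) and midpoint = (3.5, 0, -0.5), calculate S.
S = (2×3.5 - 1, 2×0 - 6, 2×(-0.5) - (-20)) = (6, -6, 19)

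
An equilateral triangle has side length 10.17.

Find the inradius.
For an equilateral triangle, r = s/(2√3) where s is the side.
r = 10.17/(2√3) = 10.17/3.464102 = 2.936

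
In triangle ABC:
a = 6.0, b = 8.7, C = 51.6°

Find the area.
Using A = ½ab·sin(C):
A = ½·6.0·8.7·sin(51.6°) = ½·52.2·0.783693 = 20.45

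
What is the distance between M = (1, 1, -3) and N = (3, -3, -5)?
d = √[(2)² + (-4)² + (-2)²] = √24 = 4.899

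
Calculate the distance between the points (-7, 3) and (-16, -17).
Using the distance formula: d = sqrt((x₂-x₁)² + (y₂-y₁)²)
dx = (-16) - (-7) = -9
dy = (-17) - 3 = -20
d = sqrt((-9)² + (-20)²) = sqrt(81 + 400) = sqrt(481) = 21.93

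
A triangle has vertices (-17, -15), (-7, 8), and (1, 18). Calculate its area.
Using the coordinate formula: Area = (1/2)|x₁(y₂-y₃) + x₂(y₃-y₁) + x₃(y₁-y₂)|
Area = (1/2)|(-17)(8-18) + (-7)(18-(-15)) + 1((-15)-8)|
Area = (1/2)|(-17)*(-10) + (-7)*33 + 1*(-23)|
Area = (1/2)|170 + (-231) + (-23)|
Area = (1/2)*84 = 42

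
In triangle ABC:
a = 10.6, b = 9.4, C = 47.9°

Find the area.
Using A = ½ab·sin(C):
A = ½·10.6·9.4·sin(47.9°) = ½·99.64·0.741976 = 36.97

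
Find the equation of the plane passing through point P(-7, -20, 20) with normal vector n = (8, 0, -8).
d = n·P = (8)(-7) + (0)(-20) + (-8)(20) = -216
Plane: 8x - 8z = -216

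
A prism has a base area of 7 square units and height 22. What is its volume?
Volume = base area * height
Volume = 7 * 22
Volume = 154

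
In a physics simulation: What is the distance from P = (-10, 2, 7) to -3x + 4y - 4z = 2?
d = |(-3)(-10) + 4(2) + (-4)(7) - (2)| / √((-3)² + 4² + (-4)²) = 8/√41 = 1.249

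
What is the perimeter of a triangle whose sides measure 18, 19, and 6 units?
Perimeter = sum of all sides
Perimeter = 18 + 19 + 6
Perimeter = 43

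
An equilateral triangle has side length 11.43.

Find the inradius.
For an equilateral triangle, r = s/(2√3) where s is the side.
r = 11.43/(2√3) = 11.43/3.464102 = 3.3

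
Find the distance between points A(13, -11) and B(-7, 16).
Using the distance formula: d = sqrt((x₂-x₁)² + (y₂-y₁)²)
dx = (-7) - 13 = -20
dy = 16 - (-11) = 27
d = sqrt((-20)² + 27²) = sqrt(400 + 729) = sqrt(1129) = 33.60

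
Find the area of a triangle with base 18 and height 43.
Area = (1/2) * base * height
Area = (1/2) * 18 * 43
Area = 387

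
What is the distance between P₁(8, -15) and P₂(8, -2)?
Using the distance formula: d = sqrt((x₂-x₁)² + (y₂-y₁)²)
dx = 8 - 8 = 0
dy = (-2) - (-15) = 13
d = sqrt(0² + 13²) = sqrt(0 + 169) = sqrt(169) = 13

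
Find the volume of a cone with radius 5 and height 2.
Volume = (1/3) * pi * r² * h
Volume = (1/3) * pi * 5² * 2
Volume = (1/3) * pi * 25 * 2
Volume = (1/3) * pi * 50
Volume = 52.36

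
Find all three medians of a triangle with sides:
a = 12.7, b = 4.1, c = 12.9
Using m_x = ½√(2y² + 2z² - x²):
m_a = ½√(2·4.1² + 2·12.9² - 12.7²) = ½√205.15 = 7.162
m_b = ½√(2·12.7² + 2·12.9² - 4.1²) = ½√638.59 = 12.64
m_c = ½√(2·12.7² + 2·4.1² - 12.9²) = ½√189.79 = 6.888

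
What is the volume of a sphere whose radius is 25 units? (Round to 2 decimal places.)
Volume = (4/3) * pi * r³
Volume = (4/3) * pi * 25³
Volume = (4/3) * pi * 15625
Volume = 65449.85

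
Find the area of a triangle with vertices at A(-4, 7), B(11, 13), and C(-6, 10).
Using the coordinate formula: Area = (1/2)|x₁(y₂-y₃) + x₂(y₃-y₁) + x₃(y₁-y₂)|
Area = (1/2)|(-4)(13-10) + 11(10-7) + (-6)(7-13)|
Area = (1/2)|(-4)*3 + 11*3 + (-6)*(-6)|
Area = (1/2)|(-12) + 33 + 36|
Area = (1/2)*57 = 28.50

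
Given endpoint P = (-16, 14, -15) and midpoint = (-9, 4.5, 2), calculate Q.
Q = (2×(-9) - (-16), 2×4.5 - 14, 2×2 - (-15)) = (-2, -5, 19)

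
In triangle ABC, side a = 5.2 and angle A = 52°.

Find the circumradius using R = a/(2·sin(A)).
R = a/(2·sin(A)) = 5.2/(2·sin(52°))
R = 5.2/(2·0.788011) = 5.2/1.576022 = 3.299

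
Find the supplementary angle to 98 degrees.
Supplementary angles sum to 180 degrees.
Other angle = 180 - 98
Other angle = 82 degrees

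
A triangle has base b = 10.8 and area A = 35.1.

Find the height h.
A = ½bh  →  h = 2A/b
h = 2·35.1/10.8 = 6.5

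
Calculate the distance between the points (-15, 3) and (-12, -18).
Using the distance formula: d = sqrt((x₂-x₁)² + (y₂-y₁)²)
dx = (-12) - (-15) = 3
dy = (-18) - 3 = -21
d = sqrt(3² + (-21)²) = sqrt(9 + 441) = sqrt(450) = 21.21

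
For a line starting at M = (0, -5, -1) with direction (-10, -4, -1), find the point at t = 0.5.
P(0.5) = (0 + (-10)(0.5), -5 + (-4)(0.5), -1 + (-1)(0.5)) = (-5, -7, -1.5)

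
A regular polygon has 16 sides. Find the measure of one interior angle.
Interior angle of a regular n-gon = (n-2)*180/n
Interior angle = (16-2)*180/16
Interior angle = 14*180/16
Interior angle = 2520/16
Interior angle = 157.50 degrees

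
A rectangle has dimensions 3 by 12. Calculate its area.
Area = length * width
Area = 3 * 12
Area = 36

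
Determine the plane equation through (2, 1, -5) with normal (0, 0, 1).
d = n·P = (0)(2) + (0)(1) + (1)(-5) = -5
Plane: z = -5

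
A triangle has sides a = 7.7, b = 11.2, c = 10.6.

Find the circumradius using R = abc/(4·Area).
s = (a+b+c)/2 = 14.75
Area = √(s(s-a)(s-b)(s-c)) = √(14.75·7.05·3.55·4.15) = 39.1407
R = abc/(4·Area) = (7.7·11.2·10.6)/(4·39.1407) = 914.144/156.5628 = 5.839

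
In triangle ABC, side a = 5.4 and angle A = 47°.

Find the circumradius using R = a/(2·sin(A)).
R = a/(2·sin(A)) = 5.4/(2·sin(47°))
R = 5.4/(2·0.731354) = 5.4/1.462707 = 3.692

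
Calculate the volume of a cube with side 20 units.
Volume = s³
Volume = 20³
Volume = 8000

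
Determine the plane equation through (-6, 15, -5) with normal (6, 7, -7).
d = n·P = (6)(-6) + (7)(15) + (-7)(-5) = 104
Plane: 6x + 7y - 7z = 104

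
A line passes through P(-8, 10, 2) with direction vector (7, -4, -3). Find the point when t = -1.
P(-1) = (-8 + 7(-1), 10 + (-4)(-1), 2 + (-3)(-1)) = (-15, 14, 5)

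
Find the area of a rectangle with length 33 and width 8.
Area = length * width
Area = 33 * 8
Area = 264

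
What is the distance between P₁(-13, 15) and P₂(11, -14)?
Using the distance formula: d = sqrt((x₂-x₁)² + (y₂-y₁)²)
dx = 11 - (-13) = 24
dy = (-14) - 15 = -29
d = sqrt(24² + (-29)²) = sqrt(576 + 841) = sqrt(1417) = 37.64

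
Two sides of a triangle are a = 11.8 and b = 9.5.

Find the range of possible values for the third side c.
By the triangle inequality: |a - b| < c < a + b
|11.8 - 9.5| < c < 11.8 + 9.5
2.3 < c < 21.3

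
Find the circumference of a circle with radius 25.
Circumference = 2 * pi * r
Circumference = 2 * pi * 25
Circumference = 157.08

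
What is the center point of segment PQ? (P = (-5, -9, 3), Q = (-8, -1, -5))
Midpoint = ((-5-8)/2, (-9-1)/2, (3-5)/2) = (-6.5, -5, -1)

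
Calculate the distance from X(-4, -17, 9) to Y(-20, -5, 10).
d = √[(-16)² + (12)² + (1)²] = √401 = 20.02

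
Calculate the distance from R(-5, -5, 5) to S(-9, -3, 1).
d = √[(-4)² + (2)² + (-4)²] = √36 = 6.0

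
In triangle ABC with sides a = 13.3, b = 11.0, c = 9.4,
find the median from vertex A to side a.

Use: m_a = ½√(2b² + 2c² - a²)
m_a = ½√(2·11.0² + 2·9.4² - 13.3²)
m_a = ½√(242 + 176.72 - 176.89) = ½√241.83 = 7.775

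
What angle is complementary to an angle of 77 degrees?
Complementary angles sum to 90 degrees.
Other angle = 90 - 77
Other angle = 13 degrees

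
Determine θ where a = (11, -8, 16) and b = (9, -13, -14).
a·b = -21, |a|² = 441, |b|² = 446
cos θ = -21/√196686 ≈ -0.04735
θ ≈ 92.71°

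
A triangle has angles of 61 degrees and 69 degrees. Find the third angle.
Sum of angles in a triangle = 180 degrees
Third angle = 180 - 61 - 69
Third angle = 50 degrees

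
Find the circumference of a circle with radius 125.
Circumference = 2 * pi * r
Circumference = 2 * pi * 125
Circumference = 785.40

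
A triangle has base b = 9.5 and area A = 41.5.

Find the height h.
A = ½bh  →  h = 2A/b
h = 2·41.5/9.5 = 8.737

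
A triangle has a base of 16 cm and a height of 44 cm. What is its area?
Area = (1/2) * base * height
Area = (1/2) * 16 * 44
Area = 352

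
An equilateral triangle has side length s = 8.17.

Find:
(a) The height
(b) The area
(a) Height h = s·√3/2 = 8.17·√3/2 = 7.075
(b) Area = (√3/4)·s² = (√3/4)·8.17² = (√3/4)·66.7489 = 28.9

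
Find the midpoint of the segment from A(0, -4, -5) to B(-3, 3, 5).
Midpoint = ((0-3)/2, (-4+3)/2, (-5+5)/2) = (-1.5, -0.5, 0)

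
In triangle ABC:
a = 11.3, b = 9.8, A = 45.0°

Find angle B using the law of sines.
sin(B)/b = sin(A)/a
sin(B) = b·sin(A)/a = 9.8·sin(45.0°)/11.3 = 0.613243
B = arcsin(0.613243) = 37.82°  (b ≤ a, so B ≤ A and the acute solution is unique)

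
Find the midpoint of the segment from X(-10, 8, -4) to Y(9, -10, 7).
Midpoint = ((-10+9)/2, (8-10)/2, (-4+7)/2) = (-0.5, -1, 1.5)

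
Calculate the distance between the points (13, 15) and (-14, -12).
Using the distance formula: d = sqrt((x₂-x₁)² + (y₂-y₁)²)
dx = (-14) - 13 = -27
dy = (-12) - 15 = -27
d = sqrt((-27)² + (-27)²) = sqrt(729 + 729) = sqrt(1458) = 38.18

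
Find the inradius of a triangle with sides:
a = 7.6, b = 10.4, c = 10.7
s = (a+b+c)/2 = (7.6+10.4+10.7)/2 = 14.35
Area = √(s(s-a)(s-b)(s-c)) = √(14.35·6.75·3.95·3.65) = 37.37
r = Area/s = 37.37/14.35 = 2.604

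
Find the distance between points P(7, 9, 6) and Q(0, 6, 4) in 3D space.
d = √[(-7)² + (-3)² + (-2)²] = √62 = 7.874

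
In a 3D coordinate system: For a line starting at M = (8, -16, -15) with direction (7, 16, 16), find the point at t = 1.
P(1) = (8 + 7(1), -16 + 16(1), -15 + 16(1)) = (15, 0, 1)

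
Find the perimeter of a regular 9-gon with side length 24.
Perimeter = number of sides * side length
Perimeter = 9 * 24
Perimeter = 216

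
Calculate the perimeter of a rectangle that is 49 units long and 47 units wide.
Perimeter = 2 * (length + width)
Perimeter = 2 * (49 + 47)
Perimeter = 2 * 96
Perimeter = 192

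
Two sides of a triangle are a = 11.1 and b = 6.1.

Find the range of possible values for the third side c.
By the triangle inequality: |a - b| < c < a + b
|11.1 - 6.1| < c < 11.1 + 6.1
5 < c < 17.2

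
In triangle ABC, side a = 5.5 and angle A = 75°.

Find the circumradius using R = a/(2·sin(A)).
R = a/(2·sin(A)) = 5.5/(2·sin(75°))
R = 5.5/(2·0.965926) = 5.5/1.931852 = 2.847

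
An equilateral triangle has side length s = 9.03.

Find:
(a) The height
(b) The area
(a) Height h = s·√3/2 = 9.03·√3/2 = 7.82
(b) Area = (√3/4)·s² = (√3/4)·9.03² = (√3/4)·81.5409 = 35.31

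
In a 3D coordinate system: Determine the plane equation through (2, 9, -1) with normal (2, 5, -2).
d = n·P = (2)(2) + (5)(9) + (-2)(-1) = 51
Plane: 2x + 5y - 2z = 51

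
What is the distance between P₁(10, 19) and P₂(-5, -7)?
Using the distance formula: d = sqrt((x₂-x₁)² + (y₂-y₁)²)
dx = (-5) - 10 = -15
dy = (-7) - 19 = -26
d = sqrt((-15)² + (-26)²) = sqrt(225 + 676) = sqrt(901) = 30.02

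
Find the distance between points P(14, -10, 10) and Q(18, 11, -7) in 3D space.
d = √[(4)² + (21)² + (-17)²] = √746 = 27.31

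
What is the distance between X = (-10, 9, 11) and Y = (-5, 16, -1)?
d = √[(5)² + (7)² + (-12)²] = √218 = 14.76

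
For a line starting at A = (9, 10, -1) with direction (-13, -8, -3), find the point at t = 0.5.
P(0.5) = (9 + (-13)(0.5), 10 + (-8)(0.5), -1 + (-3)(0.5)) = (2.5, 6, -2.5)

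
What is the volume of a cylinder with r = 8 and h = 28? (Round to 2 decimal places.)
Volume = pi * r² * h
Volume = pi * 8² * 28
Volume = pi * 64 * 28
Volume = pi * 1792
Volume = 5629.73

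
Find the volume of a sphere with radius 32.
Volume = (4/3) * pi * r³
Volume = (4/3) * pi * 32³
Volume = (4/3) * pi * 32768
Volume = 137258.28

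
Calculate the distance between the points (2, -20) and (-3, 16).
Using the distance formula: d = sqrt((x₂-x₁)² + (y₂-y₁)²)
dx = (-3) - 2 = -5
dy = 16 - (-20) = 36
d = sqrt((-5)² + 36²) = sqrt(25 + 1296) = sqrt(1321) = 36.35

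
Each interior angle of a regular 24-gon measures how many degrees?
Interior angle of a regular n-gon = (n-2)*180/n
Interior angle = (24-2)*180/24
Interior angle = 22*180/24
Interior angle = 3960/24
Interior angle = 165 degrees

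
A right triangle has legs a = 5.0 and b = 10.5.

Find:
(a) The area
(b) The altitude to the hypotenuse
(a) Area = ½ab = ½·5.0·10.5 = 26.25
(b) Hypotenuse c = √(5.0² + 10.5²) = √135.25 = 11.6297
    Area = ½·c·h_c  →  h_c = 2·Area/c = 2·26.25/11.6297 = 4.514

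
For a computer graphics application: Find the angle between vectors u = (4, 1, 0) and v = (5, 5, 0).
u·v = 25, |u|² = 17, |v|² = 50
cos θ = 25/√850 ≈ 0.8575
θ ≈ 30.96°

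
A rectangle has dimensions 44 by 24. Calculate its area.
Area = length * width
Area = 44 * 24
Area = 1056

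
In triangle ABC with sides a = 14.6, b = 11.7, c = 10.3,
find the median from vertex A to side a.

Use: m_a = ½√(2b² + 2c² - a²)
m_a = ½√(2·11.7² + 2·10.3² - 14.6²)
m_a = ½√(273.78 + 212.18 - 213.16) = ½√272.8 = 8.258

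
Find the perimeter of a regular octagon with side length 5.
Perimeter = number of sides * side length
Perimeter = 8 * 5
Perimeter = 40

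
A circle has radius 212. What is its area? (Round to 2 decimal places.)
Area = pi * r²
Area = pi * 212²
Area = pi * 44944
Area = 141195.74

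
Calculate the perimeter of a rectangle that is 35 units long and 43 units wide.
Perimeter = 2 * (length + width)
Perimeter = 2 * (35 + 43)
Perimeter = 2 * 78
Perimeter = 156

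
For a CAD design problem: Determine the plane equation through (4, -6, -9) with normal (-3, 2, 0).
d = n·P = (-3)(4) + (2)(-6) + (0)(-9) = -24
Plane: -3x + 2y = -24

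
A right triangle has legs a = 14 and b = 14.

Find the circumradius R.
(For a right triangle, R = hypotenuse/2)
Hypotenuse c = √(14² + 14²) = √392 = 19.799
R = c/2 = 9.899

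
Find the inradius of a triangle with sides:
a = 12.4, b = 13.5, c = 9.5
s = (a+b+c)/2 = (12.4+13.5+9.5)/2 = 17.7
Area = √(s(s-a)(s-b)(s-c)) = √(17.7·5.3·4.2·8.2) = 56.8403
r = Area/s = 56.8403/17.7 = 3.211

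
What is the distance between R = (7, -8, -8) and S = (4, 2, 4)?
d = √[(-3)² + (10)² + (12)²] = √253 = 15.91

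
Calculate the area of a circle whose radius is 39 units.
Area = pi * r²
Area = pi * 39²
Area = pi * 1521
Area = 4778.36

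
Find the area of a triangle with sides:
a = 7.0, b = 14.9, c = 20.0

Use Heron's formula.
s = (a+b+c)/2 = (7.0+14.9+20.0)/2 = 20.95
A = √(s(s-a)(s-b)(s-c)) = √(20.95·13.95·6.05·0.95)
A = √1679.72 = 40.98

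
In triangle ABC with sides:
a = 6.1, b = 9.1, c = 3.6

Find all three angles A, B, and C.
By the law of cosines:
cos(A) = (b² + c² - a²)/(2bc) = 0.893773  →  A = 26.65°
cos(B) = (a² + c² - b²)/(2ac) = -0.743169  →  B = 138°
cos(C) = (a² + b² - c²)/(2ab) = 0.964331  →  C = 15.35°
Check: A + B + C = 180.0° ✓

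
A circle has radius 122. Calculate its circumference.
Circumference = 2 * pi * r
Circumference = 2 * pi * 122
Circumference = 766.55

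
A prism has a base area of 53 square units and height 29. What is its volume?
Volume = base area * height
Volume = 53 * 29
Volume = 1537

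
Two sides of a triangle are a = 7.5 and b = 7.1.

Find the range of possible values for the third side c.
By the triangle inequality: |a - b| < c < a + b
|7.5 - 7.1| < c < 7.5 + 7.1
0.4 < c < 14.6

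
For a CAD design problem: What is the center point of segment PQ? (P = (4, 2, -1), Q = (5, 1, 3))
Midpoint = ((4+5)/2, (2+1)/2, (-1+3)/2) = (4.5, 1.5, 1)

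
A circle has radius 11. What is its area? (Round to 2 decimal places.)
Area = pi * r²
Area = pi * 11²
Area = pi * 121
Area = 380.13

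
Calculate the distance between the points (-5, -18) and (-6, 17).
Using the distance formula: d = sqrt((x₂-x₁)² + (y₂-y₁)²)
dx = (-6) - (-5) = -1
dy = 17 - (-18) = 35
d = sqrt((-1)² + 35²) = sqrt(1 + 1225) = sqrt(1226) = 35.01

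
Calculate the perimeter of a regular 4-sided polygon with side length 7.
Perimeter = number of sides * side length
Perimeter = 4 * 7
Perimeter = 28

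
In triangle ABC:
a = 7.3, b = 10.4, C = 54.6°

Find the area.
Using A = ½ab·sin(C):
A = ½·7.3·10.4·sin(54.6°) = ½·75.92·0.815128 = 30.94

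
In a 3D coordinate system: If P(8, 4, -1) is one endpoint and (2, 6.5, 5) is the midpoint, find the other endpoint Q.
Q = (2×2 - 8, 2×6.5 - 4, 2×5 - (-1)) = (-4, 9, 11)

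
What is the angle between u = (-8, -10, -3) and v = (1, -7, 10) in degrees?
u·v = 32, |u|² = 173, |v|² = 150
cos θ = 32/√25950 ≈ 0.1986
θ ≈ 78.54°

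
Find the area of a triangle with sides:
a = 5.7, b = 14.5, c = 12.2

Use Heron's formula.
s = (a+b+c)/2 = (5.7+14.5+12.2)/2 = 16.2
A = √(s(s-a)(s-b)(s-c)) = √(16.2·10.5·1.7·4)
A = √1156.68 = 34.01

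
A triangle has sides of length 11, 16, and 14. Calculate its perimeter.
Perimeter = sum of all sides
Perimeter = 11 + 16 + 14
Perimeter = 41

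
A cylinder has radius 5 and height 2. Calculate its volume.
Volume = pi * r² * h
Volume = pi * 5² * 2
Volume = pi * 25 * 2
Volume = pi * 50
Volume = 157.08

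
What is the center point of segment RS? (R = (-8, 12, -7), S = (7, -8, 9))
Midpoint = ((-8+7)/2, (12-8)/2, (-7+9)/2) = (-0.5, 2, 1)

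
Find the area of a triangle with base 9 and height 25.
Area = (1/2) * base * height
Area = (1/2) * 9 * 25
Area = 112.50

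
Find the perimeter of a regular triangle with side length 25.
Perimeter = number of sides * side length
Perimeter = 3 * 25
Perimeter = 75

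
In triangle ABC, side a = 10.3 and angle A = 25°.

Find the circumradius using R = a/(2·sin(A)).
R = a/(2·sin(A)) = 10.3/(2·sin(25°))
R = 10.3/(2·0.422618) = 10.3/0.845237 = 12.19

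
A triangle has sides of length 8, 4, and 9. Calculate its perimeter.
Perimeter = sum of all sides
Perimeter = 8 + 4 + 9
Perimeter = 21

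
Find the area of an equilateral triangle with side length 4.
Area = (sqrt(3)/4) * s²
Area = (sqrt(3)/4) * 4²
Area = (sqrt(3)/4) * 16
Area = 6.93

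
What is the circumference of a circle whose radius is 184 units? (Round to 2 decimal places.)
Circumference = 2 * pi * r
Circumference = 2 * pi * 184
Circumference = 1156.11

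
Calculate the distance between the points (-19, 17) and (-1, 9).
Using the distance formula: d = sqrt((x₂-x₁)² + (y₂-y₁)²)
dx = (-1) - (-19) = 18
dy = 9 - 17 = -8
d = sqrt(18² + (-8)²) = sqrt(324 + 64) = sqrt(388) = 19.70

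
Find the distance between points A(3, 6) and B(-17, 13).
Using the distance formula: d = sqrt((x₂-x₁)² + (y₂-y₁)²)
dx = (-17) - 3 = -20
dy = 13 - 6 = 7
d = sqrt((-20)² + 7²) = sqrt(400 + 49) = sqrt(449) = 21.19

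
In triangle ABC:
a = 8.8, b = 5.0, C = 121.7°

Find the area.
Using A = ½ab·sin(C):
A = ½·8.8·5.0·sin(121.7°) = ½·44·0.850811 = 18.72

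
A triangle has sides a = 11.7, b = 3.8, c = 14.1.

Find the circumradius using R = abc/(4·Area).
s = (a+b+c)/2 = 14.8
Area = √(s(s-a)(s-b)(s-c)) = √(14.8·3.1·11·0.7) = 18.7956
R = abc/(4·Area) = (11.7·3.8·14.1)/(4·18.7956) = 626.886/75.1824 = 8.338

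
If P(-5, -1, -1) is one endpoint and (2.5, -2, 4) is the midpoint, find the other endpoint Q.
Q = (2×2.5 - (-5), 2×(-2) - (-1), 2×4 - (-1)) = (10, -3, 9)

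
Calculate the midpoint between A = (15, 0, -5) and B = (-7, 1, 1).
Midpoint = ((15-7)/2, (0+1)/2, (-5+1)/2) = (4, 0.5, -2)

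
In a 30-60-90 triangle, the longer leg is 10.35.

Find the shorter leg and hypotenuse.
In a 30-60-90 triangle, sides are in ratio 1 : √3 : 2.
Long leg = short leg·√3  →  short leg = 10.35/√3 = 5.976
Hypotenuse = 2·(short leg) = 2·10.35/√3 = 11.95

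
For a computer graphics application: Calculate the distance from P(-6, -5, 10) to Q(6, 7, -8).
d = √[(12)² + (12)² + (-18)²] = √612 = 24.74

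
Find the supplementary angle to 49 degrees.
Supplementary angles sum to 180 degrees.
Other angle = 180 - 49
Other angle = 131 degrees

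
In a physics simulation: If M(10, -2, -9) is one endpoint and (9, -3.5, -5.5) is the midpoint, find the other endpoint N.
N = (2×9 - 10, 2×(-3.5) - (-2), 2×(-5.5) - (-9)) = (8, -5, -2)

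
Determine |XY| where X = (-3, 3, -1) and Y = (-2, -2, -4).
d = √[(1)² + (-5)² + (-3)²] = √35 = 5.916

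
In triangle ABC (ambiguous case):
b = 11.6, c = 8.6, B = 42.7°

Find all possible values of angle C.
sin(C)/c = sin(B)/b  →  sin(C) = c·sin(B)/b = 8.6·sin(42.7°)/11.6 = 0.502774
C₁ = arcsin(0.502774) = 30.18°,  C₂ = 180° - C₁ = 149.82°
Check C₂: A = 180° - 42.7° - 149.82° = -12.52° ≤ 0, rejected
C = 30.18° (one solution)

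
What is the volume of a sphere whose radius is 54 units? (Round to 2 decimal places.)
Volume = (4/3) * pi * r³
Volume = (4/3) * pi * 54³
Volume = (4/3) * pi * 157464
Volume = 659583.66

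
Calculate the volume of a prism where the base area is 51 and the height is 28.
Volume = base area * height
Volume = 51 * 28
Volume = 1428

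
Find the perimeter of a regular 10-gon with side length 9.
Perimeter = number of sides * side length
Perimeter = 10 * 9
Perimeter = 90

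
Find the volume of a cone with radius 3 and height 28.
Volume = (1/3) * pi * r² * h
Volume = (1/3) * pi * 3² * 28
Volume = (1/3) * pi * 9 * 28
Volume = (1/3) * pi * 252
Volume = 263.89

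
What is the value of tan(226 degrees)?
tan(226 degrees) = 1.0355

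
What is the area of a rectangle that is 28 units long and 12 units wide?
Area = length * width
Area = 28 * 12
Area = 336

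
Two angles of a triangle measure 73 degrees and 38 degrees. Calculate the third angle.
Sum of angles in a triangle = 180 degrees
Third angle = 180 - 73 - 38
Third angle = 69 degrees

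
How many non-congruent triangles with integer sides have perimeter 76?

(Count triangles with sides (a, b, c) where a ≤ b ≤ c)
With a ≤ b ≤ c and a + b + c = 76, the triangle inequality a + b > c gives c < 76/2, so c ≤ 37.
Iterate a from 1 to ⌊p/3⌋ = 25; for each a, b ranges from a to ⌊(p−a)/2⌋ with c = p − a − b, keeping only c ≥ b.
Triples: (2, 37, 37), (3, 36, 37), (4, 35, 37), …
Count = 120 triangles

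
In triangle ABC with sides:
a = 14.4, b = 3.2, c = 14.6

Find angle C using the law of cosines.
cos(C) = (a² + b² - c²)/(2ab)
cos(C) = (14.4² + 3.2² - 14.6²)/(2·14.4·3.2) = 4.44/92.16 = 0.048177
C = arccos(0.048177) = 87.24°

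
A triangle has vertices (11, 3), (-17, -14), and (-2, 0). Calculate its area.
Using the coordinate formula: Area = (1/2)|x₁(y₂-y₃) + x₂(y₃-y₁) + x₃(y₁-y₂)|
Area = (1/2)|11((-14)-0) + (-17)(0-3) + (-2)(3-(-14))|
Area = (1/2)|11*(-14) + (-17)*(-3) + (-2)*17|
Area = (1/2)|(-154) + 51 + (-34)|
Area = (1/2)*137 = 68.50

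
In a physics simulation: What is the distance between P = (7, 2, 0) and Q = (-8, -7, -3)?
d = √[(-15)² + (-9)² + (-3)²] = √315 = 17.75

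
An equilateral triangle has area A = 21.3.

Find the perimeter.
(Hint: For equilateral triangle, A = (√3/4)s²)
A = (√3/4)s²  →  s² = 4A/√3 = 4·21.3/√3 = 49.1902
s = 7.01358
Perimeter = 3s = 21.04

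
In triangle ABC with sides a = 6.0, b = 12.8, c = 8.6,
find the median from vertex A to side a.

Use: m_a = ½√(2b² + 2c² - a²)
m_a = ½√(2·12.8² + 2·8.6² - 6.0²)
m_a = ½√(327.68 + 147.92 - 36) = ½√439.6 = 10.48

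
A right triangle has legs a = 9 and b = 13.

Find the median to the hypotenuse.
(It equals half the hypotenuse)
Hypotenuse c = √(9² + 13²) = √250 = 15.8114
Median to hypotenuse = c/2 = 7.906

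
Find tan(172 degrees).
tan(172 degrees) = -0.1405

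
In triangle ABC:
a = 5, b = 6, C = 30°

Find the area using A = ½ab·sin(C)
A = ½·5·6·sin(30°) = ½·30·0.500000 = 7.5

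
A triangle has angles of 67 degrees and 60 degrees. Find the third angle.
Sum of angles in a triangle = 180 degrees
Third angle = 180 - 67 - 60
Third angle = 53 degrees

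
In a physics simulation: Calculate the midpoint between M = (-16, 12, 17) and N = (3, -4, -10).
Midpoint = ((-16+3)/2, (12-4)/2, (17-10)/2) = (-6.5, 4, 3.5)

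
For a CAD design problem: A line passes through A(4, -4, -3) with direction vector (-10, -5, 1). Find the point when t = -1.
P(-1) = (4 + (-10)(-1), -4 + (-5)(-1), -3 + 1(-1)) = (14, 1, -4)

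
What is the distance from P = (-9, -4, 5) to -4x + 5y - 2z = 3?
d = |(-4)(-9) + 5(-4) + (-2)(5) - (3)| / √((-4)² + 5² + (-2)²) = 3/√45 = 0.4472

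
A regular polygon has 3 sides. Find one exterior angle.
Exterior angle of a regular n-gon = 360/n
Exterior angle = 360/3
Exterior angle = 120 degrees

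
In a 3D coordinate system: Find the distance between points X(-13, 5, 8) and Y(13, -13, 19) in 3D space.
d = √[(26)² + (-18)² + (11)²] = √1121 = 33.48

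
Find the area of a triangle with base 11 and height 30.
Area = (1/2) * base * height
Area = (1/2) * 11 * 30
Area = 165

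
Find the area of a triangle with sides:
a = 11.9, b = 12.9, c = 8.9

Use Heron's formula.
s = (a+b+c)/2 = (11.9+12.9+8.9)/2 = 16.85
A = √(s(s-a)(s-b)(s-c)) = √(16.85·4.95·3.95·7.95)
A = √2619.2 = 51.18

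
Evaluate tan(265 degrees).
tan(265 degrees) = 11.4301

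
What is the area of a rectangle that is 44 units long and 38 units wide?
Area = length * width
Area = 44 * 38
Area = 1672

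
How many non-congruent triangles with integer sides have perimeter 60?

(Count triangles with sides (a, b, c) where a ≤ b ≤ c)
With a ≤ b ≤ c and a + b + c = 60, the triangle inequality a + b > c gives c < 60/2, so c ≤ 29.
Iterate a from 1 to ⌊p/3⌋ = 20; for each a, b ranges from a to ⌊(p−a)/2⌋ with c = p − a − b, keeping only c ≥ b.
Triples: (2, 29, 29), (3, 28, 29), (4, 27, 29), …
Count = 75 triangles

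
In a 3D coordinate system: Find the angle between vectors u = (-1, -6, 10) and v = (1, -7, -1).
u·v = 31, |u|² = 137, |v|² = 51
cos θ = 31/√6987 ≈ 0.3709
θ ≈ 68.23°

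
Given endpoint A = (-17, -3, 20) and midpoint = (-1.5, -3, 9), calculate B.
B = (2×(-1.5) - (-17), 2×(-3) - (-3), 2×9 - 20) = (14, -3, -2)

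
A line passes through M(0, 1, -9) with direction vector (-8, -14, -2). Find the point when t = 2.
P(2) = (0 + (-8)(2), 1 + (-14)(2), -9 + (-2)(2)) = (-16, -27, -13)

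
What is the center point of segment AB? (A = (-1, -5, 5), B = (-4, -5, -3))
Midpoint = ((-1-4)/2, (-5-5)/2, (5-3)/2) = (-2.5, -5, 1)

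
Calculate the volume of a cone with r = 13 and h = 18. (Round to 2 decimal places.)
Volume = (1/3) * pi * r² * h
Volume = (1/3) * pi * 13² * 18
Volume = (1/3) * pi * 169 * 18
Volume = (1/3) * pi * 3042
Volume = 3185.57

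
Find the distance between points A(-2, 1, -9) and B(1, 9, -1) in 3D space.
d = √[(3)² + (8)² + (8)²] = √137 = 11.7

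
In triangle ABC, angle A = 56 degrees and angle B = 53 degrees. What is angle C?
Sum of angles in a triangle = 180 degrees
Third angle = 180 - 56 - 53
Third angle = 71 degrees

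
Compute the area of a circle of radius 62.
Area = pi * r²
Area = pi * 62²
Area = pi * 3844
Area = 12076.28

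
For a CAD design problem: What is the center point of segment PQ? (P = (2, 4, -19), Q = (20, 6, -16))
Midpoint = ((2+20)/2, (4+6)/2, (-19-16)/2) = (11, 5, -17.5)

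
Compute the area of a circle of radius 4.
Area = pi * r²
Area = pi * 4²
Area = pi * 16
Area = 50.27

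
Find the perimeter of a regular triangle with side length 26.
Perimeter = number of sides * side length
Perimeter = 3 * 26
Perimeter = 78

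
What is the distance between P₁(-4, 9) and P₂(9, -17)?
Using the distance formula: d = sqrt((x₂-x₁)² + (y₂-y₁)²)
dx = 9 - (-4) = 13
dy = (-17) - 9 = -26
d = sqrt(13² + (-26)²) = sqrt(169 + 676) = sqrt(845) = 29.07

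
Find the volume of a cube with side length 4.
Volume = s³
Volume = 4³
Volume = 64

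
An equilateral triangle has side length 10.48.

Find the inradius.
For an equilateral triangle, r = s/(2√3) where s is the side.
r = 10.48/(2√3) = 10.48/3.464102 = 3.025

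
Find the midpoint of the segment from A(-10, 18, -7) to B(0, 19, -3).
Midpoint = ((-10+0)/2, (18+19)/2, (-7-3)/2) = (-5, 18.5, -5)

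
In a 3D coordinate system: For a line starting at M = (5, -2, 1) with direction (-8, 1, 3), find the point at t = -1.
P(-1) = (5 + (-8)(-1), -2 + 1(-1), 1 + 3(-1)) = (13, -3, -2)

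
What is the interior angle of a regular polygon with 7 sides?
Interior angle of a regular n-gon = (n-2)*180/n
Interior angle = (7-2)*180/7
Interior angle = 5*180/7
Interior angle = 900/7
Interior angle = 128.57 degrees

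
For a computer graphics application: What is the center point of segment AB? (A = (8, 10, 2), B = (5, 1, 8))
Midpoint = ((8+5)/2, (10+1)/2, (2+8)/2) = (6.5, 5.5, 5)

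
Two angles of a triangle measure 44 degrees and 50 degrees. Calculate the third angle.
Sum of angles in a triangle = 180 degrees
Third angle = 180 - 44 - 50
Third angle = 86 degrees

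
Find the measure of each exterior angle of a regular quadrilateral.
Exterior angle of a regular n-gon = 360/n
Exterior angle = 360/4
Exterior angle = 90 degrees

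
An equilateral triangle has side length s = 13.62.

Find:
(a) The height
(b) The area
(a) Height h = s·√3/2 = 13.62·√3/2 = 11.8
(b) Area = (√3/4)·s² = (√3/4)·13.62² = (√3/4)·185.504 = 80.33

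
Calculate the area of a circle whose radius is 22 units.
Area = pi * r²
Area = pi * 22²
Area = pi * 484
Area = 1520.53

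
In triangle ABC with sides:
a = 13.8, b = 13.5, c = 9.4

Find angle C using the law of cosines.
cos(C) = (a² + b² - c²)/(2ab)
cos(C) = (13.8² + 13.5² - 9.4²)/(2·13.8·13.5) = 284.33/372.6 = 0.763097
C = arccos(0.763097) = 40.26°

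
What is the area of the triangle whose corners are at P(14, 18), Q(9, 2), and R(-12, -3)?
Using the coordinate formula: Area = (1/2)|x₁(y₂-y₃) + x₂(y₃-y₁) + x₃(y₁-y₂)|
Area = (1/2)|14(2-(-3)) + 9((-3)-18) + (-12)(18-2)|
Area = (1/2)|14*5 + 9*(-21) + (-12)*16|
Area = (1/2)|70 + (-189) + (-192)|
Area = (1/2)*311 = 155.50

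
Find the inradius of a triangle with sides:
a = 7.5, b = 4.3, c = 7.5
s = (a+b+c)/2 = (7.5+4.3+7.5)/2 = 9.65
Area = √(s(s-a)(s-b)(s-c)) = √(9.65·2.15·5.35·2.15) = 15.4482
r = Area/s = 15.4482/9.65 = 1.601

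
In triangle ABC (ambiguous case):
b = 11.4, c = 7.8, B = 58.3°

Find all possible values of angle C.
sin(C)/c = sin(B)/b  →  sin(C) = c·sin(B)/b = 7.8·sin(58.3°)/11.4 = 0.582134
C₁ = arcsin(0.582134) = 35.6°,  C₂ = 180° - C₁ = 144.4°
Check C₂: A = 180° - 58.3° - 144.4° = -22.7° ≤ 0, rejected
C = 35.6° (one solution)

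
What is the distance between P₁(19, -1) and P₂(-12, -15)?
Using the distance formula: d = sqrt((x₂-x₁)² + (y₂-y₁)²)
dx = (-12) - 19 = -31
dy = (-15) - (-1) = -14
d = sqrt((-31)² + (-14)²) = sqrt(961 + 196) = sqrt(1157) = 34.01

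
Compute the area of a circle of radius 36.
Area = pi * r²
Area = pi * 36²
Area = pi * 1296
Area = 4071.50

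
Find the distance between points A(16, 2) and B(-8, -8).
Using the distance formula: d = sqrt((x₂-x₁)² + (y₂-y₁)²)
dx = (-8) - 16 = -24
dy = (-8) - 2 = -10
d = sqrt((-24)² + (-10)²) = sqrt(576 + 100) = sqrt(676) = 26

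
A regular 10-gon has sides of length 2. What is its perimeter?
Perimeter = number of sides * side length
Perimeter = 10 * 2
Perimeter = 20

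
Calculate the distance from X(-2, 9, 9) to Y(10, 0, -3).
d = √[(12)² + (-9)² + (-12)²] = √369 = 19.21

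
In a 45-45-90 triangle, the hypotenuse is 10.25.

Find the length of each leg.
In a 45-45-90 triangle, hypotenuse = leg·√2  →  leg = hypotenuse/√2
leg = 10.25/√2 = 7.248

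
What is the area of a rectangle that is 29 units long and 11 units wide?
Area = length * width
Area = 29 * 11
Area = 319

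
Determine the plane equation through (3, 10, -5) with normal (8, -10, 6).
d = n·P = (8)(3) + (-10)(10) + (6)(-5) = -106
Plane: 8x - 10y + 6z = -106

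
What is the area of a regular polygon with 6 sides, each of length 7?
For a regular 6-gon with side length s = 7:
Apothem a = s / (2*tan(pi/6)) = 7 / (2*tan(pi/6)) ≈ 6.0622
Perimeter P = 6 * 7 = 42
Area = (1/2) * P * a = (1/2) * 42 * 6.0622 = 127.31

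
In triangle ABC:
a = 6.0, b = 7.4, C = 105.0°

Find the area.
Using A = ½ab·sin(C):
A = ½·6.0·7.4·sin(105.0°) = ½·44.4·0.965926 = 21.44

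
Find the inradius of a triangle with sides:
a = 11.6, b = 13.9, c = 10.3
s = (a+b+c)/2 = (11.6+13.9+10.3)/2 = 17.9
Area = √(s(s-a)(s-b)(s-c)) = √(17.9·6.3·4·7.6) = 58.5509
r = Area/s = 58.5509/17.9 = 3.271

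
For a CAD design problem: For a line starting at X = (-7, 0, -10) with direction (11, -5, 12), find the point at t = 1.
P(1) = (-7 + 11(1), 0 + (-5)(1), -10 + 12(1)) = (4, -5, 2)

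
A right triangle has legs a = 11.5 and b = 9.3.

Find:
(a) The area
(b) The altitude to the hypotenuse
(a) Area = ½ab = ½·11.5·9.3 = 53.475
(b) Hypotenuse c = √(11.5² + 9.3²) = √218.74 = 14.7899
    Area = ½·c·h_c  →  h_c = 2·Area/c = 2·53.475/14.7899 = 7.231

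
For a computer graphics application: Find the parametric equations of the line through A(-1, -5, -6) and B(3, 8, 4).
Direction vector d = B - A = (4, 13, 10)
x = -1 + 4t, y = -5 + 13t, z = -6 + 10t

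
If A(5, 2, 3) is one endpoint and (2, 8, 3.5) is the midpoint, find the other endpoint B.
B = (2×2 - 5, 2×8 - 2, 2×3.5 - 3) = (-1, 14, 4)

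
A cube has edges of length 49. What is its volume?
Volume = s³
Volume = 49³
Volume = 117649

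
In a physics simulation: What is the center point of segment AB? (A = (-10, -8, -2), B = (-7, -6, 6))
Midpoint = ((-10-7)/2, (-8-6)/2, (-2+6)/2) = (-8.5, -7, 2)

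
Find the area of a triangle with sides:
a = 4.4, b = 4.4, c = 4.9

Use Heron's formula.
s = (a+b+c)/2 = (4.4+4.4+4.9)/2 = 6.85
A = √(s(s-a)(s-b)(s-c)) = √(6.85·2.45·2.45·1.95)
A = √80.1784 = 8.954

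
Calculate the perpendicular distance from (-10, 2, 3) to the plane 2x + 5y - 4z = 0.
d = |2(-10) + 5(2) + (-4)(3) - (0)| / √(2² + 5² + (-4)²) = 22/√45 = 3.28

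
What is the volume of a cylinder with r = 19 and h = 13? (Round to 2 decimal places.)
Volume = pi * r² * h
Volume = pi * 19² * 13
Volume = pi * 361 * 13
Volume = pi * 4693
Volume = 14743.49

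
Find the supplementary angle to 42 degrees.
Supplementary angles sum to 180 degrees.
Other angle = 180 - 42
Other angle = 138 degrees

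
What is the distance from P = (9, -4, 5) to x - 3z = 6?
d = |1(9) + 0(-4) + (-3)(5) - (6)| / √(1² + 0² + (-3)²) = 12/√10 = 3.795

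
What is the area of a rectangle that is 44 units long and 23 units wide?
Area = length * width
Area = 44 * 23
Area = 1012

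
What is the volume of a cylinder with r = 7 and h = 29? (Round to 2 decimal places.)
Volume = pi * r² * h
Volume = pi * 7² * 29
Volume = pi * 49 * 29
Volume = pi * 1421
Volume = 4464.20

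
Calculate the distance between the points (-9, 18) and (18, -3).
Using the distance formula: d = sqrt((x₂-x₁)² + (y₂-y₁)²)
dx = 18 - (-9) = 27
dy = (-3) - 18 = -21
d = sqrt(27² + (-21)²) = sqrt(729 + 441) = sqrt(1170) = 34.21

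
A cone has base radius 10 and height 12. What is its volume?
Volume = (1/3) * pi * r² * h
Volume = (1/3) * pi * 10² * 12
Volume = (1/3) * pi * 100 * 12
Volume = (1/3) * pi * 1200
Volume = 1256.64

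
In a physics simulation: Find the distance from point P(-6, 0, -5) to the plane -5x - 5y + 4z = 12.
d = |(-5)(-6) + (-5)(0) + 4(-5) - (12)| / √((-5)² + (-5)² + 4²) = 2/√66 = 0.2462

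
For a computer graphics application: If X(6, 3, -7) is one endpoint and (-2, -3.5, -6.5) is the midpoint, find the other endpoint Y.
Y = (2×(-2) - 6, 2×(-3.5) - 3, 2×(-6.5) - (-7)) = (-10, -10, -6)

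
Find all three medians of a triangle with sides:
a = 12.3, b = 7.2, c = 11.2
Using m_x = ½√(2y² + 2z² - x²):
m_a = ½√(2·7.2² + 2·11.2² - 12.3²) = ½√203.27 = 7.129
m_b = ½√(2·12.3² + 2·11.2² - 7.2²) = ½√501.62 = 11.2
m_c = ½√(2·12.3² + 2·7.2² - 11.2²) = ½√280.82 = 8.379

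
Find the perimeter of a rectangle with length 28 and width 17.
Perimeter = 2 * (length + width)
Perimeter = 2 * (28 + 17)
Perimeter = 2 * 45
Perimeter = 90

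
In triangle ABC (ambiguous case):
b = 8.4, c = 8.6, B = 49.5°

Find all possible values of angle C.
sin(C)/c = sin(B)/b  →  sin(C) = c·sin(B)/b = 8.6·sin(49.5°)/8.4 = 0.778511
C₁ = arcsin(0.778511) = 51.12°,  C₂ = 180° - C₁ = 128.88°
Check C₂: A = 180° - 49.5° - 128.88° = 1.62° > 0 ✓
C = 51.12° or C = 128.88° (two solutions)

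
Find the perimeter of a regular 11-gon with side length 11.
Perimeter = number of sides * side length
Perimeter = 11 * 11
Perimeter = 121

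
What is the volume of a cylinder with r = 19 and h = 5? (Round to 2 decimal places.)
Volume = pi * r² * h
Volume = pi * 19² * 5
Volume = pi * 361 * 5
Volume = pi * 1805
Volume = 5670.57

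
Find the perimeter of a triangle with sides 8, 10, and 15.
Perimeter = sum of all sides
Perimeter = 8 + 10 + 15
Perimeter = 33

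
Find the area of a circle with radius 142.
Area = pi * r²
Area = pi * 142²
Area = pi * 20164
Area = 63347.07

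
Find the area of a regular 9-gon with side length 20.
For a regular 9-gon with side length s = 20:
Apothem a = s / (2*tan(pi/9)) = 20 / (2*tan(pi/9)) ≈ 27.4748
Perimeter P = 9 * 20 = 180
Area = (1/2) * P * a = (1/2) * 180 * 27.4748 = 2472.73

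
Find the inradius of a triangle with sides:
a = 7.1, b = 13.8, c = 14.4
s = (a+b+c)/2 = (7.1+13.8+14.4)/2 = 17.65
Area = √(s(s-a)(s-b)(s-c)) = √(17.65·10.55·3.85·3.25) = 48.2693
r = Area/s = 48.2693/17.65 = 2.735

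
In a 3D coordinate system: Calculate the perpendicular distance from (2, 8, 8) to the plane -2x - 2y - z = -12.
d = |(-2)(2) + (-2)(8) + (-1)(8) - (-12)| / √((-2)² + (-2)² + (-1)²) = 16/√9 = 5.333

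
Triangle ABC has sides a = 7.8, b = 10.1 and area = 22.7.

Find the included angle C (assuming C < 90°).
Area = ½ab·sin(C)  →  sin(C) = 2·Area/(ab)
sin(C) = 2·22.7/(7.8·10.1) = 0.576288
C = arcsin(0.576288) = 35.19°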